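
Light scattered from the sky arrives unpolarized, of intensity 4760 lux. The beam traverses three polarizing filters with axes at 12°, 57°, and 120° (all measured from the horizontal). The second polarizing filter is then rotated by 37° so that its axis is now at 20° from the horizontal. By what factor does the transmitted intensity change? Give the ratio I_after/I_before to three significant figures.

I_new/I_old ≈ 0.287

Before rotation:
Unpolarized light through the first polarizer → I₁ = ½ I₀, now polarized at 12°.
I₂ = I₁ cos²(57° − 12°) = 0.5 I₀ · cos²(45°) = 0.25 I₀.
I₃ = I₂ cos²(120° − 57°) = 0.25 I₀ · cos²(63°) = 0.05153 I₀.
After rotation:
Unpolarized light through the first polarizer → I₁ = ½ I₀, now polarized at 12°.
I₂ = I₁ cos²(20° − 12°) = 0.5 I₀ · cos²(8°) = 0.4903 I₀.
Angle between axes 2 and 3: 80°. I₃ = 0.4903 I₀ · cos²(80°) = 0.01478 I₀.
Ratio = 0.01478 / 0.05153 = 0.2869.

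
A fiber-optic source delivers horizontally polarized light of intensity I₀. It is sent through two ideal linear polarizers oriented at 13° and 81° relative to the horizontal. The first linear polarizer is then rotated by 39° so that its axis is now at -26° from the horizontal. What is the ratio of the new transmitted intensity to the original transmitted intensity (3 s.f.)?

I_new/I_old ≈ 0.518

Before rotation:
I₁ = I₀ cos²(13° − 0°) = I₀ cos²(13°) = 0.9494 I₀.
I₂ = I₁ cos²(81° − 13°) = 0.9494 I₀ · cos²(68°) = 0.1332 I₀.
After rotation:
I₁ = I₀ cos²(-26° − 0°) = I₀ cos²(26°) = 0.8078 I₀.
Angle between axes 1 and 2: 73°. I₂ = 0.8078 I₀ · cos²(73°) = 0.06905 I₀.
Ratio = 0.06905 / 0.1332 = 0.5183.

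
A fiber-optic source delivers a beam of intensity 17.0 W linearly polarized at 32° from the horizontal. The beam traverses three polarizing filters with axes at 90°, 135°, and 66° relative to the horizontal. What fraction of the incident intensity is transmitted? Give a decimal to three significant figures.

I/I₀ ≈ 0.0180

I₁ = 17.0 W · cos²(58°) = 4.774 W.
I₂ = I₁ · cos²(45°) = 4.774 · 0.5 = 2.387 W.
I₃ = I₂ · cos²(69°) = 2.387 · 0.1284 = 0.3065 W.
Transmitted fraction = 0.01803.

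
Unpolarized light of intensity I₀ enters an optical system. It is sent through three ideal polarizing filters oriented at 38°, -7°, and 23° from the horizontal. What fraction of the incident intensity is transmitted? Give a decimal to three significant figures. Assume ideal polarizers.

Unpolarized light through the first polarizer → I₁ = ½ I₀, now polarized at 38°.
I₂ = I₁ cos²(-7° − 38°) = 0.5 I₀ · cos²(45°) = 0.25 I₀.
I₃ = I₂ cos²(23° + 7°) = 0.25 I₀ · cos²(30°) = 0.1875 I₀.
Transmitted fraction = 0.1875.

≈ 0.188 I₀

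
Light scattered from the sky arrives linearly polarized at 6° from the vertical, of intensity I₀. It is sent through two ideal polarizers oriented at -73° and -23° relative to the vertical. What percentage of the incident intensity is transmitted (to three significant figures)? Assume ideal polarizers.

By Malus's law, I₁ = I₀ cos²(-73° − 6°) = I₀ cos²(79°) = 0.03641 I₀.
I₂ = I₁ cos²(-23° + 73°) = 0.03641 I₀ · cos²(50°) = 0.01504 I₀.
That is 1.504% of the incident intensity.

≈ 1.50%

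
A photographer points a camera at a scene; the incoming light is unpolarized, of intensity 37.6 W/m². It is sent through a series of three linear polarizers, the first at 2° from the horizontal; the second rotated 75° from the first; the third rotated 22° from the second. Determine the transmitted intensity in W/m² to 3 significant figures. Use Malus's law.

Unpolarized light through the first polarizer → I₁ = 37.6 W/m²/2 = 18.8 W/m², polarized at 2°.
I₂ = I₁ · cos²(75°) = 18.8 · 0.06699 = 1.259 W/m².
I₃ = I₂ · cos²(22°) = 1.259 · 0.8597 = 1.083 W/m².

I ≈ 1.08 W/m²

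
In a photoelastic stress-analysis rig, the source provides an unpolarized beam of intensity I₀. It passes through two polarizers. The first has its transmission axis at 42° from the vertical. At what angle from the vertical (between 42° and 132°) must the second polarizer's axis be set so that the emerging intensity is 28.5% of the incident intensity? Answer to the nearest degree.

Unpolarized light through the first polarizer → I₁ = ½ I₀, now polarized at 42°.
Need I₂/I₀ = 0.285, so cos²(θ − 42°) = 0.285 / 0.5 = 0.57.
θ − 42° = arccos(√0.57) = 41.0°, giving θ ≈ 42 + 41.0 = 83.0°.

θ ≈ 83°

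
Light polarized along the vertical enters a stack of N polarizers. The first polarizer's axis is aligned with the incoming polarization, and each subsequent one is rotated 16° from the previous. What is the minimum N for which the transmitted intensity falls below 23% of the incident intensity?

First polarizer is aligned with the polarization: full transmission.
Each further stage multiplies by cos²(16°) = 0.924.
After N polarizers: T = 0.924^(N−1). Require T < 0.23 ⇒ N−1 > ln(0.23)/ln(0.924) = 18.60, so N−1 ≥ 19 and N = 20.
Check: N=20 gives T = 0.2228 < 0.23; N=19 gives T = 0.2412.

N = 20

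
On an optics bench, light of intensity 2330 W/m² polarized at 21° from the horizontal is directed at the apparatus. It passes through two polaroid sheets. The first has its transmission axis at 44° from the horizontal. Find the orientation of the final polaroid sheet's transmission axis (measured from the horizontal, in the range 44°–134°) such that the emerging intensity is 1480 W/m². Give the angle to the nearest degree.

By Malus's law, I₁ = I₀ cos²(44° − 21°) = I₀ cos²(23°) = 0.8473 I₀.
Target fraction: 1480 / 2330 W/m² = 0.6352 of I₀.
Need I₂/I₀ = 0.6352, so cos²(θ − 44°) = 0.6352 / 0.8473 = 0.7496.
θ − 44° = arccos(√0.7496) = 30.0°, giving θ ≈ 44 + 30.0 = 74.0°.

θ ≈ 74°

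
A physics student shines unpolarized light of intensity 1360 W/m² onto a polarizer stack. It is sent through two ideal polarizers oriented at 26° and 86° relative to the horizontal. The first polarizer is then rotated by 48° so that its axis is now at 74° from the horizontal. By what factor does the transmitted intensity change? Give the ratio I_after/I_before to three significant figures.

Before rotation:
Unpolarized light through the first polarizer → I₁ = ½ I₀, now polarized at 26°.
I₂ = I₁ cos²(86° − 26°) = 0.5 I₀ · cos²(60°) = 0.125 I₀.
After rotation:
Unpolarized light through the first polarizer → I₁ = ½ I₀, now polarized at 74°.
I₂ = I₁ cos²(86° − 74°) = 0.5 I₀ · cos²(12°) = 0.4784 I₀.
Ratio = 0.4784 / 0.125 = 3.827.

I_new/I_old ≈ 3.83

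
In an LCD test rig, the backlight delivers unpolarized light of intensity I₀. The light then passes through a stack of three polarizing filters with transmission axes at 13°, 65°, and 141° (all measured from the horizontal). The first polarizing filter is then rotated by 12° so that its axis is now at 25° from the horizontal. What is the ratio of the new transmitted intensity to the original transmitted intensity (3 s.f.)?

I_new/I_old ≈ 1.55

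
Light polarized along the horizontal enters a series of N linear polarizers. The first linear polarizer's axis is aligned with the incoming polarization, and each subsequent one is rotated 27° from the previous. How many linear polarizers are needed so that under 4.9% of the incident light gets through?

First polarizer is aligned with the polarization: full transmission.
Each further stage multiplies by cos²(27°) = 0.7939.
After N polarizers: T = 0.7939^(N−1). Require T < 0.049 ⇒ N−1 > ln(0.049)/ln(0.7939) = 13.07, so N−1 ≥ 14 and N = 15.
Check: N=15 gives T = 0.03951 < 0.049; N=14 gives T = 0.04976.

N = 15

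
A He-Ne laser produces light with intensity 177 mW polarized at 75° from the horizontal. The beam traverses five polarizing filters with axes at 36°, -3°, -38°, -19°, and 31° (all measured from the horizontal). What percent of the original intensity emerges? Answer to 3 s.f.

I₁ = 177 mW · cos²(39°) = 106.9 mW.
I₂ = I₁ · cos²(39°) = 106.9 · 0.604 = 64.56 mW.
I₃ = I₂ · cos²(35°) = 64.56 · 0.671 = 43.32 mW.
I₄ = I₃ · cos²(19°) = 43.32 · 0.894 = 38.73 mW.
I₅ = I₄ · cos²(50°) = 38.73 · 0.4132 = 16 mW.
That is 9.041% of the incident intensity.

≈ 9.04%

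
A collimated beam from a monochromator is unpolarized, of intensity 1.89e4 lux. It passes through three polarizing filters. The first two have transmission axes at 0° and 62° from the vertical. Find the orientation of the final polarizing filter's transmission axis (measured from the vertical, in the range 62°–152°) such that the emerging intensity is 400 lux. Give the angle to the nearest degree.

Unpolarized light through the first polarizer → I₁ = ½ I₀, now polarized at 0°.
I₂ = I₁ cos²(62° − 0°) = 0.5 I₀ · cos²(62°) = 0.1102 I₀.
Target fraction: 400 / 1.89e4 lux = 0.02116 of I₀.
Need I₃/I₀ = 0.02116, so cos²(θ − 62°) = 0.02116 / 0.1102 = 0.192.
θ − 62° = arccos(√0.192) = 64.0°, giving θ ≈ 62 + 64.0 = 126.0°.

θ ≈ 126°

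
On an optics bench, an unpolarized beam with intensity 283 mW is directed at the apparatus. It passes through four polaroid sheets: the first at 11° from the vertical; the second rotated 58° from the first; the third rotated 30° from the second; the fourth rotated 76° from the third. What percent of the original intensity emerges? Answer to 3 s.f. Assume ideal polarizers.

Unpolarized light through the first polarizer → I₁ = 283 mW/2 = 141.5 mW, polarized at 11°.
I₂ = I₁ · cos²(58°) = 141.5 · 0.2808 = 39.74 mW.
I₃ = I₂ · cos²(30°) = 39.74 · 0.75 = 29.8 mW.
I₄ = I₃ · cos²(76°) = 29.8 · 0.05853 = 1.744 mW.
That is 0.6163% of the incident intensity.

≈ 0.616%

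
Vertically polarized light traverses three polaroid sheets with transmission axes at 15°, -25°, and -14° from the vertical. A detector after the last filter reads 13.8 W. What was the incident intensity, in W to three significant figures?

By Malus's law, I₁ = I₀ cos²(15° − 0°) = I₀ cos²(15°) = 0.933 I₀.
I₂ = I₁ cos²(-25° − 15°) = 0.933 I₀ · cos²(40°) = 0.5475 I₀.
I₃ = I₂ cos²(-14° + 25°) = 0.5475 I₀ · cos²(11°) = 0.5276 I₀.
So 13.8 W = 0.5276 I₀, giving I₀ = 13.8/0.5276 = 26.16 W.

I₀ ≈ 26.2 W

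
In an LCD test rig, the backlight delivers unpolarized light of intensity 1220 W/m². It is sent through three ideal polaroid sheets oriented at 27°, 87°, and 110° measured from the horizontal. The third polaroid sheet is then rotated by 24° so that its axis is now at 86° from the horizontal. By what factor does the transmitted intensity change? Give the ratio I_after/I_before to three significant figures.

Before rotation:
Unpolarized light through the first polarizer → I₁ = ½ I₀, now polarized at 27°.
I₂ = I₁ cos²(87° − 27°) = 0.5 I₀ · cos²(60°) = 0.125 I₀.
I₃ = I₂ cos²(110° − 87°) = 0.125 I₀ · cos²(23°) = 0.1059 I₀.
After rotation:
Unpolarized light through the first polarizer → I₁ = ½ I₀, now polarized at 27°.
I₂ = I₁ cos²(87° − 27°) = 0.5 I₀ · cos²(60°) = 0.125 I₀.
I₃ = I₂ cos²(86° − 87°) = 0.125 I₀ · cos²(1°) = 0.125 I₀.
Ratio = 0.125 / 0.1059 = 1.18.

I_new/I_old ≈ 1.18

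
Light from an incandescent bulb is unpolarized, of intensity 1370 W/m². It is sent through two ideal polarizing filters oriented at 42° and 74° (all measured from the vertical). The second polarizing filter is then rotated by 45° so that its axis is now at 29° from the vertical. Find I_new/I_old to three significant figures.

Before rotation:
Unpolarized light through the first polarizer → I₁ = ½ I₀, now polarized at 42°.
I₂ = I₁ cos²(74° − 42°) = 0.5 I₀ · cos²(32°) = 0.3596 I₀.
After rotation:
Unpolarized light through the first polarizer → I₁ = ½ I₀, now polarized at 42°.
I₂ = I₁ cos²(29° − 42°) = 0.5 I₀ · cos²(13°) = 0.4747 I₀.
Ratio = 0.4747 / 0.3596 = 1.32.

I_new/I_old ≈ 1.32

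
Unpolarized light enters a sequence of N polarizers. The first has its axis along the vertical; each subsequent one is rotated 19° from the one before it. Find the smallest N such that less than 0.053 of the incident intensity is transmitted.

N = 22

First polarizer halves the unpolarized light: factor 1/2.
Each further stage multiplies by cos²(19°) = 0.894.
After N polarizers: T = 0.5·0.894^(N−1). Require T < 0.053 ⇒ N−1 > ln(0.053/0.5)/ln(0.894) = 20.03, so N−1 ≥ 21 and N = 22.
Check: N=22 gives T = 0.04755 < 0.053; N=21 gives T = 0.05318.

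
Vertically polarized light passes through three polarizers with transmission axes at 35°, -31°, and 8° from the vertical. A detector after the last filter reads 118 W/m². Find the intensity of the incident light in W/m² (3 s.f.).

By Malus's law, I₁ = I₀ cos²(35° − 0°) = I₀ cos²(35°) = 0.671 I₀.
I₂ = I₁ cos²(-31° − 35°) = 0.671 I₀ · cos²(66°) = 0.111 I₀.
I₃ = I₂ cos²(8° + 31°) = 0.111 I₀ · cos²(39°) = 0.06704 I₀.
So 118 W/m² = 0.06704 I₀, giving I₀ = 118/0.06704 = 1760 W/m².

I₀ ≈ 1760 W/m²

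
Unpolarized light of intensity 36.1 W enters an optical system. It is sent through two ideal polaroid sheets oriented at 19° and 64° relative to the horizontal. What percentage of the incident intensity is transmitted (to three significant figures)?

≈ 25.0%

Unpolarized light through the first polarizer → I₁ = 36.1 W/2 = 18.05 W, polarized at 19°.
I₂ = I₁ · cos²(45°) = 18.05 · 0.5 = 9.025 W.
That is 25% of the incident intensity.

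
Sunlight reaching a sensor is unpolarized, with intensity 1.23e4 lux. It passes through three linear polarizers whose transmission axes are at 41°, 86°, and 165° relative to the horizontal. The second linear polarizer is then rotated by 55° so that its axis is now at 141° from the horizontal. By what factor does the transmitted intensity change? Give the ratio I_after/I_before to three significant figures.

I_new/I_old ≈ 1.38

Before rotation:
Unpolarized light through the first polarizer → I₁ = ½ I₀, now polarized at 41°.
I₂ = I₁ cos²(86° − 41°) = 0.5 I₀ · cos²(45°) = 0.25 I₀.
I₃ = I₂ cos²(165° − 86°) = 0.25 I₀ · cos²(79°) = 0.009102 I₀.
After rotation:
Unpolarized light through the first polarizer → I₁ = ½ I₀, now polarized at 41°.
Angle between axes 1 and 2: 80°. I₂ = 0.5 I₀ · cos²(80°) = 0.01508 I₀.
I₃ = I₂ cos²(165° − 141°) = 0.01508 I₀ · cos²(24°) = 0.01258 I₀.
Ratio = 0.01258 / 0.009102 = 1.382.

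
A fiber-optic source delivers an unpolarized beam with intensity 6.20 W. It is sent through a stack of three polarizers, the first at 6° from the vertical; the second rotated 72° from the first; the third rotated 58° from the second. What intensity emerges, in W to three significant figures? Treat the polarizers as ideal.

Unpolarized light through the first polarizer → I₁ = 6.20 W/2 = 3.1 W, polarized at 6°.
I₂ = I₁ · cos²(72°) = 3.1 · 0.09549 = 0.296 W.
I₃ = I₂ · cos²(58°) = 0.296 · 0.2808 = 0.08313 W.

I ≈ 0.0831 W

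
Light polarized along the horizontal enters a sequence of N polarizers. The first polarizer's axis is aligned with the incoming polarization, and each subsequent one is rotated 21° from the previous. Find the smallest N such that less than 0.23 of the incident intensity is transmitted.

N = 12

First polarizer is aligned with the polarization: full transmission.
Each further stage multiplies by cos²(21°) = 0.8716.
After N polarizers: T = 0.8716^(N−1). Require T < 0.23 ⇒ N−1 > ln(0.23)/ln(0.8716) = 10.69, so N−1 ≥ 11 and N = 12.
Check: N=12 gives T = 0.2205 < 0.23; N=11 gives T = 0.253.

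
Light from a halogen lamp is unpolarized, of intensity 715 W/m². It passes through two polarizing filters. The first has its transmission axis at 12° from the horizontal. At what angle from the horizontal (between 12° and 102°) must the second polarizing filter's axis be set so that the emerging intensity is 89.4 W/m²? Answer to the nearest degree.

θ ≈ 72°

Unpolarized light through the first polarizer → I₁ = ½ I₀, now polarized at 12°.
Target fraction: 89.4 / 715 W/m² = 0.125 of I₀.
Need I₂/I₀ = 0.125, so cos²(θ − 12°) = 0.125 / 0.5 = 0.2501.
θ − 12° = arccos(√0.2501) = 60.0°, giving θ ≈ 12 + 60.0 = 72.0°.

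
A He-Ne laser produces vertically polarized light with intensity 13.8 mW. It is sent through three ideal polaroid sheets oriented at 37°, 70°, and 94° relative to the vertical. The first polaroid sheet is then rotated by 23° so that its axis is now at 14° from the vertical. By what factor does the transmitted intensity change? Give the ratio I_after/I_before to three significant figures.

Before rotation:
I₁ = I₀ cos²(37° − 0°) = I₀ cos²(37°) = 0.6378 I₀.
I₂ = I₁ cos²(70° − 37°) = 0.6378 I₀ · cos²(33°) = 0.4486 I₀.
I₃ = I₂ cos²(94° − 70°) = 0.4486 I₀ · cos²(24°) = 0.3744 I₀.
After rotation:
I₁ = I₀ cos²(14° − 0°) = I₀ cos²(14°) = 0.9415 I₀.
I₂ = I₁ cos²(70° − 14°) = 0.9415 I₀ · cos²(56°) = 0.2944 I₀.
I₃ = I₂ cos²(94° − 70°) = 0.2944 I₀ · cos²(24°) = 0.2457 I₀.
Ratio = 0.2457 / 0.3744 = 0.6562.

I_new/I_old ≈ 0.656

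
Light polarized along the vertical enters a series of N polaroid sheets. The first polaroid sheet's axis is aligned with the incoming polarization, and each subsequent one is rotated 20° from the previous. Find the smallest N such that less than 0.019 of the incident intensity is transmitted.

N = 33

First polarizer is aligned with the polarization: full transmission.
Each further stage multiplies by cos²(20°) = 0.883.
After N polarizers: T = 0.883^(N−1). Require T < 0.019 ⇒ N−1 > ln(0.019)/ln(0.883) = 31.86, so N−1 ≥ 32 and N = 33.
Check: N=33 gives T = 0.01867 < 0.019; N=32 gives T = 0.02114.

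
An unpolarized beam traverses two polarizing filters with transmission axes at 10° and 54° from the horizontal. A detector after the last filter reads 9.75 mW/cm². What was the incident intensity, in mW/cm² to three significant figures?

Unpolarized light through the first polarizer → I₁ = ½ I₀, now polarized at 10°.
I₂ = I₁ cos²(54° − 10°) = 0.5 I₀ · cos²(44°) = 0.2587 I₀.
So 9.75 mW/cm² = 0.2587 I₀, giving I₀ = 9.75/0.2587 = 37.68 mW/cm².

I₀ ≈ 37.7 mW/cm²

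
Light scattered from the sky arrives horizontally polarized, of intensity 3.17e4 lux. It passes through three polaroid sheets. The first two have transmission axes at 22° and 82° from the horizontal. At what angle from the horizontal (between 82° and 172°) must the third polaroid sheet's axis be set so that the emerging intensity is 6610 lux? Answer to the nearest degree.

By Malus's law, I₁ = I₀ cos²(22° − 0°) = I₀ cos²(22°) = 0.8597 I₀.
I₂ = I₁ cos²(82° − 22°) = 0.8597 I₀ · cos²(60°) = 0.2149 I₀.
Target fraction: 6610 / 3.17e4 lux = 0.2085 of I₀.
Need I₃/I₀ = 0.2085, so cos²(θ − 82°) = 0.2085 / 0.2149 = 0.9702.
θ − 82° = arccos(√0.9702) = 9.9°, giving θ ≈ 82 + 9.9 = 91.9°.

θ ≈ 92°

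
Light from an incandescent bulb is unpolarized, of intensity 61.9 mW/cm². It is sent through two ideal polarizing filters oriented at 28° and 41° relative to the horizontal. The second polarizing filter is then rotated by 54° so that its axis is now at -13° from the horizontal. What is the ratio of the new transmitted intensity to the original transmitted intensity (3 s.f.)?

I_new/I_old ≈ 0.600

Before rotation:
Unpolarized light through the first polarizer → I₁ = ½ I₀, now polarized at 28°.
I₂ = I₁ cos²(41° − 28°) = 0.5 I₀ · cos²(13°) = 0.4747 I₀.
After rotation:
Unpolarized light through the first polarizer → I₁ = ½ I₀, now polarized at 28°.
I₂ = I₁ cos²(-13° − 28°) = 0.5 I₀ · cos²(41°) = 0.2848 I₀.
Ratio = 0.2848 / 0.4747 = 0.5999.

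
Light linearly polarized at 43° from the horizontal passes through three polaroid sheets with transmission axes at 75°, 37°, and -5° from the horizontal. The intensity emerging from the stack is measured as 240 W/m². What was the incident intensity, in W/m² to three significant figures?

I₀ ≈ 973 W/m²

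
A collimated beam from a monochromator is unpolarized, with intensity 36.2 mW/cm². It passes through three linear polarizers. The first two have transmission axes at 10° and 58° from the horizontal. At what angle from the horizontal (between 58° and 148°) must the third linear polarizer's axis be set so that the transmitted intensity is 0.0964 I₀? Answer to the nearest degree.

θ ≈ 107°

Unpolarized light through the first polarizer → I₁ = ½ I₀, now polarized at 10°.
I₂ = I₁ cos²(58° − 10°) = 0.5 I₀ · cos²(48°) = 0.2239 I₀.
Need I₃/I₀ = 0.0964, so cos²(θ − 58°) = 0.0964 / 0.2239 = 0.4306.
θ − 58° = arccos(√0.4306) = 49.0°, giving θ ≈ 58 + 49.0 = 107.0°.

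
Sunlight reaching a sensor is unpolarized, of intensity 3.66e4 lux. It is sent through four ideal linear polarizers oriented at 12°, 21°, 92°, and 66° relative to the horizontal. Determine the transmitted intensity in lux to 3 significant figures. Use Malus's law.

Unpolarized light through the first polarizer → I₁ = 3.66e4 lux/2 = 1.83e+04 lux, polarized at 12°.
I₂ = I₁ · cos²(9°) = 1.83e+04 · 0.9755 = 1.785e+04 lux.
I₃ = I₂ · cos²(71°) = 1.785e+04 · 0.106 = 1892 lux.
I₄ = I₃ · cos²(26°) = 1892 · 0.8078 = 1529 lux.

I ≈ 1530 lux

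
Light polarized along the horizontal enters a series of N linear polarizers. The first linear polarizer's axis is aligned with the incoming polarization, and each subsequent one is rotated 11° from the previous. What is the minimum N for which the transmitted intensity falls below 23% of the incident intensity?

First polarizer is aligned with the polarization: full transmission.
Each further stage multiplies by cos²(11°) = 0.9636.
After N polarizers: T = 0.9636^(N−1). Require T < 0.23 ⇒ N−1 > ln(0.23)/ln(0.9636) = 39.63, so N−1 ≥ 40 and N = 41.
Check: N=41 gives T = 0.2268 < 0.23; N=40 gives T = 0.2354.

N = 41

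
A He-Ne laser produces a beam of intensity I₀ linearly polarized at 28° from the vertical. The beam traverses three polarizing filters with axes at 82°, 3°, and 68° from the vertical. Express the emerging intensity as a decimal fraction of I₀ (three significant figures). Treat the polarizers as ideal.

≈ 0.00225 I₀

By Malus's law, I₁ = I₀ cos²(82° − 28°) = I₀ cos²(54°) = 0.3455 I₀.
I₂ = I₁ cos²(3° − 82°) = 0.3455 I₀ · cos²(79°) = 0.01258 I₀.
I₃ = I₂ cos²(68° − 3°) = 0.01258 I₀ · cos²(65°) = 0.002247 I₀.
Transmitted fraction = 0.002247.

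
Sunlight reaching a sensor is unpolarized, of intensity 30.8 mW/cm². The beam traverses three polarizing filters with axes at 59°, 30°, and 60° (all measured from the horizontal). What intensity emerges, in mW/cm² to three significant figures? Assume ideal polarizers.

Unpolarized light through the first polarizer → I₁ = 30.8 mW/cm²/2 = 15.4 mW/cm², polarized at 59°.
I₂ = I₁ · cos²(29°) = 15.4 · 0.765 = 11.78 mW/cm².
I₃ = I₂ · cos²(30°) = 11.78 · 0.75 = 8.835 mW/cm².

I ≈ 8.84 mW/cm²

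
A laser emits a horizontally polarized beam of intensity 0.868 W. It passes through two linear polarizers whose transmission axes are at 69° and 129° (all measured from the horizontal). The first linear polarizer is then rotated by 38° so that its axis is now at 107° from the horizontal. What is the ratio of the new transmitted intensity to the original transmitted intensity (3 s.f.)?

I_new/I_old ≈ 2.29

Before rotation:
By Malus's law, I₁ = I₀ cos²(69° − 0°) = I₀ cos²(69°) = 0.1284 I₀.
I₂ = I₁ cos²(129° − 69°) = 0.1284 I₀ · cos²(60°) = 0.03211 I₀.
After rotation:
I₁ = I₀ cos²(107° − 0°) = I₀ cos²(73°) = 0.08548 I₀.
I₂ = I₁ cos²(129° − 107°) = 0.08548 I₀ · cos²(22°) = 0.07349 I₀.
Ratio = 0.07349 / 0.03211 = 2.289.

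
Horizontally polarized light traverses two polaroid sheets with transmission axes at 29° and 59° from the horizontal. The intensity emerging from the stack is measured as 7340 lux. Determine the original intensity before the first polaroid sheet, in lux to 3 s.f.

I₁ = I₀ cos²(29° − 0°) = I₀ cos²(29°) = 0.765 I₀.
I₂ = I₁ cos²(59° − 29°) = 0.765 I₀ · cos²(30°) = 0.5737 I₀.
So 7340 lux = 0.5737 I₀, giving I₀ = 7340/0.5737 = 1.279e+04 lux.

I₀ ≈ 1.28e4 lux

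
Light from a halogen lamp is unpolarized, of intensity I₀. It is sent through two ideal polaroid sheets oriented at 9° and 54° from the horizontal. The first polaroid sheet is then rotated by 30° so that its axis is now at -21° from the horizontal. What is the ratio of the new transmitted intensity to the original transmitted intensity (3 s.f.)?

I_new/I_old ≈ 0.134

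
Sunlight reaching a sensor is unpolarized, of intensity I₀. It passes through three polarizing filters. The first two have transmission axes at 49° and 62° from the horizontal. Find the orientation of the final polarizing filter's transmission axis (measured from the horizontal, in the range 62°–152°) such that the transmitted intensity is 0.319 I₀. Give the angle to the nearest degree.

θ ≈ 97°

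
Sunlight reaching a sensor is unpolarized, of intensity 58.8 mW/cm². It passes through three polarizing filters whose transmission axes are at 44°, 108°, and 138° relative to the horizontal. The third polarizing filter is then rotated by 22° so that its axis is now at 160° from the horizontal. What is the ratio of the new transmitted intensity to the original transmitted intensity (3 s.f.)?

I_new/I_old ≈ 0.505

Before rotation:
Unpolarized light through the first polarizer → I₁ = ½ I₀, now polarized at 44°.
I₂ = I₁ cos²(108° − 44°) = 0.5 I₀ · cos²(64°) = 0.09608 I₀.
I₃ = I₂ cos²(138° − 108°) = 0.09608 I₀ · cos²(30°) = 0.07206 I₀.
After rotation:
Unpolarized light through the first polarizer → I₁ = ½ I₀, now polarized at 44°.
I₂ = I₁ cos²(108° − 44°) = 0.5 I₀ · cos²(64°) = 0.09608 I₀.
I₃ = I₂ cos²(160° − 108°) = 0.09608 I₀ · cos²(52°) = 0.03642 I₀.
Ratio = 0.03642 / 0.07206 = 0.5054.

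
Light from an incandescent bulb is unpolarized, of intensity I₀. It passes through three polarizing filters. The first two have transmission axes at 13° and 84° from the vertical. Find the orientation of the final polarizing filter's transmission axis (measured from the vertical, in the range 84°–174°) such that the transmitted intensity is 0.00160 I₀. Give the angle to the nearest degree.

θ ≈ 164°

Unpolarized light through the first polarizer → I₁ = ½ I₀, now polarized at 13°.
I₂ = I₁ cos²(84° − 13°) = 0.5 I₀ · cos²(71°) = 0.053 I₀.
Need I₃/I₀ = 0.0016, so cos²(θ − 84°) = 0.0016 / 0.053 = 0.03019.
θ − 84° = arccos(√0.03019) = 80.0°, giving θ ≈ 84 + 80.0 = 164.0°.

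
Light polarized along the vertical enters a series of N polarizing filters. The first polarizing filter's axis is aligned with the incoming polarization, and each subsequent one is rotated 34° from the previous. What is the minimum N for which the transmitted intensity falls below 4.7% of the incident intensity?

First polarizer is aligned with the polarization: full transmission.
Each further stage multiplies by cos²(34°) = 0.6873.
After N polarizers: T = 0.6873^(N−1). Require T < 0.047 ⇒ N−1 > ln(0.047)/ln(0.6873) = 8.15, so N−1 ≥ 9 and N = 10.
Check: N=10 gives T = 0.03422 < 0.047; N=9 gives T = 0.0498.

N = 10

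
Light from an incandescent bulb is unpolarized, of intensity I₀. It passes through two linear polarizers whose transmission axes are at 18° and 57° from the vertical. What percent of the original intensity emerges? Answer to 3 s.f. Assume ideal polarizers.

≈ 30.2%

Unpolarized light through the first polarizer → I₁ = ½ I₀, now polarized at 18°.
I₂ = I₁ cos²(57° − 18°) = 0.5 I₀ · cos²(39°) = 0.302 I₀.
That is 30.2% of the incident intensity.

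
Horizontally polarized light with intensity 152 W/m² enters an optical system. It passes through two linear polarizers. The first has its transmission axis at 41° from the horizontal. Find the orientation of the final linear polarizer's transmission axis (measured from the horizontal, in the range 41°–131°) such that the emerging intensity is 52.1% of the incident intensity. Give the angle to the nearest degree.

θ ≈ 58°

I₁ = I₀ cos²(41° − 0°) = I₀ cos²(41°) = 0.5696 I₀.
Need I₂/I₀ = 0.521, so cos²(θ − 41°) = 0.521 / 0.5696 = 0.9147.
θ − 41° = arccos(√0.9147) = 17.0°, giving θ ≈ 41 + 17.0 = 58.0°.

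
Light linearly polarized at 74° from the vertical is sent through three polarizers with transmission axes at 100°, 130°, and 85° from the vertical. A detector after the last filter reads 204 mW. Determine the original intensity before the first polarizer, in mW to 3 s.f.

By Malus's law, I₁ = I₀ cos²(100° − 74°) = I₀ cos²(26°) = 0.8078 I₀.
I₂ = I₁ cos²(130° − 100°) = 0.8078 I₀ · cos²(30°) = 0.6059 I₀.
I₃ = I₂ cos²(85° − 130°) = 0.6059 I₀ · cos²(45°) = 0.3029 I₀.
So 204 mW = 0.3029 I₀, giving I₀ = 204/0.3029 = 673.4 mW.

I₀ ≈ 673 mW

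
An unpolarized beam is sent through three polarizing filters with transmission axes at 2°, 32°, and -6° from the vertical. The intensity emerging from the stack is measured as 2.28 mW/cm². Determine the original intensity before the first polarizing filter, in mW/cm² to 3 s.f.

I₀ ≈ 9.79 mW/cm²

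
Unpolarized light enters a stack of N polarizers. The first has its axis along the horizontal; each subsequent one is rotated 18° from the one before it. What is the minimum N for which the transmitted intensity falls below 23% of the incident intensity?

First polarizer halves the unpolarized light: factor 1/2.
Each further stage multiplies by cos²(18°) = 0.9045.
After N polarizers: T = 0.5·0.9045^(N−1). Require T < 0.23 ⇒ N−1 > ln(0.23/0.5)/ln(0.9045) = 7.74, so N−1 ≥ 8 and N = 9.
Check: N=9 gives T = 0.224 < 0.23; N=8 gives T = 0.2477.

N = 9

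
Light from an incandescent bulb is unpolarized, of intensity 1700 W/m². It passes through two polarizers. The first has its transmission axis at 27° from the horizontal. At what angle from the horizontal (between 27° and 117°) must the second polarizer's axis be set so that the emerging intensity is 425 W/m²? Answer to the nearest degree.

Unpolarized light through the first polarizer → I₁ = ½ I₀, now polarized at 27°.
Target fraction: 425 / 1700 W/m² = 0.25 of I₀.
Need I₂/I₀ = 0.25, so cos²(θ − 27°) = 0.25 / 0.5 = 0.5.
θ − 27° = arccos(√0.5) = 45.0°, giving θ ≈ 27 + 45.0 = 72.0°.

θ ≈ 72°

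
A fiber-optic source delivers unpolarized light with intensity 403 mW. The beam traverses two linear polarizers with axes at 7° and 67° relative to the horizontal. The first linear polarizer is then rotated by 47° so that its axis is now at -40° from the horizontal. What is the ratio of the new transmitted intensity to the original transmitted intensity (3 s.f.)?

I_new/I_old ≈ 0.342

Before rotation:
Unpolarized light through the first polarizer → I₁ = ½ I₀, now polarized at 7°.
I₂ = I₁ cos²(67° − 7°) = 0.5 I₀ · cos²(60°) = 0.125 I₀.
After rotation:
Unpolarized light through the first polarizer → I₁ = ½ I₀, now polarized at -40°.
Angle between axes 1 and 2: 73°. I₂ = 0.5 I₀ · cos²(73°) = 0.04274 I₀.
Ratio = 0.04274 / 0.125 = 0.3419.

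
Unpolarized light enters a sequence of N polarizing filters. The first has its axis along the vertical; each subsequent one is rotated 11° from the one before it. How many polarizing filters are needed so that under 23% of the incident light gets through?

First polarizer halves the unpolarized light: factor 1/2.
Each further stage multiplies by cos²(11°) = 0.9636.
After N polarizers: T = 0.5·0.9636^(N−1). Require T < 0.23 ⇒ N−1 > ln(0.23/0.5)/ln(0.9636) = 20.94, so N−1 ≥ 21 and N = 22.
Check: N=22 gives T = 0.2295 < 0.23; N=21 gives T = 0.2381.

N = 22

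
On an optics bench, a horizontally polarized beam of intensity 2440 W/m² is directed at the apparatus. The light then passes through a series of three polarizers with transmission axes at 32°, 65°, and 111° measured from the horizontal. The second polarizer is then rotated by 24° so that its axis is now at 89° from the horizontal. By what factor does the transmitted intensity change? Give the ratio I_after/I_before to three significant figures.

I_new/I_old ≈ 0.751

Before rotation:
I₁ = I₀ cos²(32° − 0°) = I₀ cos²(32°) = 0.7192 I₀.
I₂ = I₁ cos²(65° − 32°) = 0.7192 I₀ · cos²(33°) = 0.5059 I₀.
I₃ = I₂ cos²(111° − 65°) = 0.5059 I₀ · cos²(46°) = 0.2441 I₀.
After rotation:
I₁ = I₀ cos²(32° − 0°) = I₀ cos²(32°) = 0.7192 I₀.
I₂ = I₁ cos²(89° − 32°) = 0.7192 I₀ · cos²(57°) = 0.2133 I₀.
I₃ = I₂ cos²(111° − 89°) = 0.2133 I₀ · cos²(22°) = 0.1834 I₀.
Ratio = 0.1834 / 0.2441 = 0.7513.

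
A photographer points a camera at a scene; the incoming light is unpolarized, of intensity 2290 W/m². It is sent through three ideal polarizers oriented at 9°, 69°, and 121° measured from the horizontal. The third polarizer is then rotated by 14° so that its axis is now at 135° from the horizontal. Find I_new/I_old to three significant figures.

Before rotation:
Unpolarized light through the first polarizer → I₁ = ½ I₀, now polarized at 9°.
I₂ = I₁ cos²(69° − 9°) = 0.5 I₀ · cos²(60°) = 0.125 I₀.
I₃ = I₂ cos²(121° − 69°) = 0.125 I₀ · cos²(52°) = 0.04738 I₀.
After rotation:
Unpolarized light through the first polarizer → I₁ = ½ I₀, now polarized at 9°.
I₂ = I₁ cos²(69° − 9°) = 0.5 I₀ · cos²(60°) = 0.125 I₀.
I₃ = I₂ cos²(135° − 69°) = 0.125 I₀ · cos²(66°) = 0.02068 I₀.
Ratio = 0.02068 / 0.04738 = 0.4365.

I_new/I_old ≈ 0.436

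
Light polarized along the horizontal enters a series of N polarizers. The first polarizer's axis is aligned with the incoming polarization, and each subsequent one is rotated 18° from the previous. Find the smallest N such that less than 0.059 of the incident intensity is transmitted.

N = 30

First polarizer is aligned with the polarization: full transmission.
Each further stage multiplies by cos²(18°) = 0.9045.
After N polarizers: T = 0.9045^(N−1). Require T < 0.059 ⇒ N−1 > ln(0.059)/ln(0.9045) = 28.20, so N−1 ≥ 29 and N = 30.
Check: N=30 gives T = 0.05445 < 0.059; N=29 gives T = 0.06019.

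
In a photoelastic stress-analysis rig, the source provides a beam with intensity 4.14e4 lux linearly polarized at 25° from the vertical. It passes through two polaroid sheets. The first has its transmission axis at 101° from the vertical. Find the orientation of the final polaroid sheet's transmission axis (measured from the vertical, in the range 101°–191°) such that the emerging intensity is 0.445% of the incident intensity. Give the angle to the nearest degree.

θ ≈ 175°

I₁ = I₀ cos²(101° − 25°) = I₀ cos²(76°) = 0.05853 I₀.
Need I₂/I₀ = 0.00445, so cos²(θ − 101°) = 0.00445 / 0.05853 = 0.07603.
θ − 101° = arccos(√0.07603) = 74.0°, giving θ ≈ 101 + 74.0 = 175.0°.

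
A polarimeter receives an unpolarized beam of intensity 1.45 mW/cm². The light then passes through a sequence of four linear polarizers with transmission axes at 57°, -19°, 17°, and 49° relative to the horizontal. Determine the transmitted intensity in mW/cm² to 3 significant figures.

Unpolarized light through the first polarizer → I₁ = 1.45 mW/cm²/2 = 0.725 mW/cm², polarized at 57°.
I₂ = I₁ · cos²(76°) = 0.725 · 0.05853 = 0.04243 mW/cm².
I₃ = I₂ · cos²(36°) = 0.04243 · 0.6545 = 0.02777 mW/cm².
I₄ = I₃ · cos²(32°) = 0.02777 · 0.7192 = 0.01997 mW/cm².

I ≈ 0.0200 mW/cm²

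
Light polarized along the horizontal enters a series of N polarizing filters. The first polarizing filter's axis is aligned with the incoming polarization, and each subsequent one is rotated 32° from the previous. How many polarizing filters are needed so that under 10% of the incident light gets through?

First polarizer is aligned with the polarization: full transmission.
Each further stage multiplies by cos²(32°) = 0.7192.
After N polarizers: T = 0.7192^(N−1). Require T < 0.10 ⇒ N−1 > ln(0.10)/ln(0.7192) = 6.99, so N−1 ≥ 7 and N = 8.
Check: N=8 gives T = 0.09951 < 0.10; N=7 gives T = 0.1384.

N = 8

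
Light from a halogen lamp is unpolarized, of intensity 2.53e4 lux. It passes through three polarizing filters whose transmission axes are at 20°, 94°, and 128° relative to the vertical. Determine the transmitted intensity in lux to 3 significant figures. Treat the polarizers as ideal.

I ≈ 661 lux

Unpolarized light through the first polarizer → I₁ = 2.53e4 lux/2 = 1.265e+04 lux, polarized at 20°.
I₂ = I₁ · cos²(74°) = 1.265e+04 · 0.07598 = 961.1 lux.
I₃ = I₂ · cos²(34°) = 961.1 · 0.6873 = 660.6 lux.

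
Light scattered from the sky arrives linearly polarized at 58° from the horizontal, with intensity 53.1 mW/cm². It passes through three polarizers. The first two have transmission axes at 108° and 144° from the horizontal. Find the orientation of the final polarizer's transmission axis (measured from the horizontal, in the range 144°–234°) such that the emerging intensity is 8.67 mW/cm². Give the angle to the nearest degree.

θ ≈ 183°

By Malus's law, I₁ = I₀ cos²(108° − 58°) = I₀ cos²(50°) = 0.4132 I₀.
I₂ = I₁ cos²(144° − 108°) = 0.4132 I₀ · cos²(36°) = 0.2704 I₀.
Target fraction: 8.67 / 53.1 mW/cm² = 0.1633 of I₀.
Need I₃/I₀ = 0.1633, so cos²(θ − 144°) = 0.1633 / 0.2704 = 0.6038.
θ − 144° = arccos(√0.6038) = 39.0°, giving θ ≈ 144 + 39.0 = 183.0°.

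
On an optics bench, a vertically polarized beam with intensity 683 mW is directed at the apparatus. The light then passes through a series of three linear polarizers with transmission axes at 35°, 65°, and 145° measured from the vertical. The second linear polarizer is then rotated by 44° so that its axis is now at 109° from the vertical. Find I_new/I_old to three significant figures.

Before rotation:
By Malus's law, I₁ = I₀ cos²(35° − 0°) = I₀ cos²(35°) = 0.671 I₀.
I₂ = I₁ cos²(65° − 35°) = 0.671 I₀ · cos²(30°) = 0.5033 I₀.
I₃ = I₂ cos²(145° − 65°) = 0.5033 I₀ · cos²(80°) = 0.01518 I₀.
After rotation:
I₁ = I₀ cos²(35° − 0°) = I₀ cos²(35°) = 0.671 I₀.
I₂ = I₁ cos²(109° − 35°) = 0.671 I₀ · cos²(74°) = 0.05098 I₀.
I₃ = I₂ cos²(145° − 109°) = 0.05098 I₀ · cos²(36°) = 0.03337 I₀.
Ratio = 0.03337 / 0.01518 = 2.199.

I_new/I_old ≈ 2.20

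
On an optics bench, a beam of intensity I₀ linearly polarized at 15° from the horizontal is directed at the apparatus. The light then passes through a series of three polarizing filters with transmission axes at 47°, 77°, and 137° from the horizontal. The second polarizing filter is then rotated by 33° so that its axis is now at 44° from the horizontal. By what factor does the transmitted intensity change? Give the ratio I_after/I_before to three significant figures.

I_new/I_old ≈ 0.0146

Before rotation:
I₁ = I₀ cos²(47° − 15°) = I₀ cos²(32°) = 0.7192 I₀.
I₂ = I₁ cos²(77° − 47°) = 0.7192 I₀ · cos²(30°) = 0.5394 I₀.
I₃ = I₂ cos²(137° − 77°) = 0.5394 I₀ · cos²(60°) = 0.1348 I₀.
After rotation:
I₁ = I₀ cos²(47° − 15°) = I₀ cos²(32°) = 0.7192 I₀.
I₂ = I₁ cos²(44° − 47°) = 0.7192 I₀ · cos²(3°) = 0.7172 I₀.
Angle between axes 2 and 3: 87°. I₃ = 0.7172 I₀ · cos²(87°) = 0.001964 I₀.
Ratio = 0.001964 / 0.1348 = 0.01457.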